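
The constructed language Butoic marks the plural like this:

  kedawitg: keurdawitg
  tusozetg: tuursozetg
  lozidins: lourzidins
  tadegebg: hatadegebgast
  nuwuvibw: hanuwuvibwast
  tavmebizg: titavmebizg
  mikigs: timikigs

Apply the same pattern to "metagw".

"metagw" has second-to-last letter 'g'. The one such stem in the data (mikigs → timikigs) adds the prefix ti-, so the same rule applies.
The other patterns: stems whose second-to-last letter is 'n' or 't' insert -ur- after the first vowel; stems whose second-to-last letter is 'b' add ha- … -ast around the stem.
So metagw → timetagw.

timetagw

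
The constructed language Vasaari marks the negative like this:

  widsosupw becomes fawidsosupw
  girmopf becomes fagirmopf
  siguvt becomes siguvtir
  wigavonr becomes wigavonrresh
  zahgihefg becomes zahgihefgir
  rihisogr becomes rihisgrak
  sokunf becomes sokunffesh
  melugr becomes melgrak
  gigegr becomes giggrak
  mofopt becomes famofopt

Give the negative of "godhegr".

godhgrak

melugr and wigavonr both end in -r yet inflect differently (melgrak, wigavonrresh), so the final letter is not what conditions the rule; the second-to-last letter is.
"godhegr" has second-to-last letter 'g'. The stems whose second-to-last letter is 'g' (melugr → melgrak, rihisogr → rihisgrak, gigegr → giggrak) delete the last vowel and add -ak.
The other patterns: stems whose second-to-last letter is 'n' double the final consonant and add -esh; stems whose second-to-last letter is 'p' add the prefix fa-; stems whose second-to-last letter is 'f' or 'v' add -ir.
So godhegr → godhgrak.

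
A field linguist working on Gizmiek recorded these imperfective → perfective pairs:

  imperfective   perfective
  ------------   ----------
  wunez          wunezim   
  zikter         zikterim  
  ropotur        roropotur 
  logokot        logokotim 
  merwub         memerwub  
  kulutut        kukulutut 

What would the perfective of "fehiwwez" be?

"fehiwwez" has last vowel 'e'. The stems whose last vowel is 'e' (wunez → wunezim, zikter → zikterim) add -im.
So fehiwwez → fehiwwezim.

fehiwwezim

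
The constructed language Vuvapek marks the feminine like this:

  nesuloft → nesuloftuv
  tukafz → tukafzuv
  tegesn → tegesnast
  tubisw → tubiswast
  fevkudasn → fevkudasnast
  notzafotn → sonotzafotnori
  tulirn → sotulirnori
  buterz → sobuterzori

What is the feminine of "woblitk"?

tegesn and notzafotn both end in -n yet inflect differently (tegesnast, sonotzafotnori), so the final letter is not what conditions the rule; the second-to-last letter is.
"woblitk" has second-to-last letter 't'. The one such stem in the data (notzafotn → sonotzafotnori) adds so- … -ori around the stem, so the same rule applies.
The other patterns: stems whose second-to-last letter is 'f' add -uv; stems whose second-to-last letter is 's' add -ast.
So woblitk → sowoblitkori.

sowoblitkori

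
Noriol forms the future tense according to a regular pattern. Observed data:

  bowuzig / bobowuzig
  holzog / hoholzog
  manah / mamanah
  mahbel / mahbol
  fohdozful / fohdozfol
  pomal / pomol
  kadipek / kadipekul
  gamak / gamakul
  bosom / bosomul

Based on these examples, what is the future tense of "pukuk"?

pukukul

manah and pomal both have last vowel 'a' yet inflect differently (mamanah, pomol), so the last vowel is not what conditions the rule; the final letter is.
"pukuk" ends in -k. The stems ending in -k (kadipek → kadipekul, gamak → gamakul) add -ul.
The other patterns: stems ending in -g or -h repeat the first consonant+vowel as a prefix; stems ending in -l change the last vowel to 'o'.
So pukuk → pukukul.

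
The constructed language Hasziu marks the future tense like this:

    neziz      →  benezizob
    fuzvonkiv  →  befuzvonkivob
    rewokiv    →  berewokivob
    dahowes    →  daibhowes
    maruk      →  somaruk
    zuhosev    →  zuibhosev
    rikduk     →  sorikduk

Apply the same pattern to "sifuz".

sosifuz

"sifuz" has last vowel 'u'. The stems whose last vowel is 'u' (maruk → somaruk, rikduk → sorikduk) add the prefix so-.
The other patterns: stems whose last vowel is 'e' insert -ib- after the first vowel; stems whose last vowel is 'i' add be- … -ob around the stem.
So sifuz → sosifuz.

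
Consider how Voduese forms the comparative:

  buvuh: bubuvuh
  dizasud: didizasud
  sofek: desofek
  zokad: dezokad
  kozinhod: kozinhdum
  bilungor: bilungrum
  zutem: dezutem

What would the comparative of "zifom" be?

zifmum

dizasud and kozinhod both end in -d yet inflect differently (didizasud, kozinhdum), so the final letter is not what conditions the rule; the last vowel is.
"zifom" has last vowel 'o'. The stems whose last vowel is 'o' (kozinhod → kozinhdum, bilungor → bilungrum) delete the last vowel and add -um.
So zifom → zifmum.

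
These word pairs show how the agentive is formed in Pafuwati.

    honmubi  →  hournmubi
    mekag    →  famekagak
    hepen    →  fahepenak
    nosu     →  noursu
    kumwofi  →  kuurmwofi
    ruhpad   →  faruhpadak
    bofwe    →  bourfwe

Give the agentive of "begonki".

beurgonki

"begonki" ends in a vowel. The stems ending in a vowel (kumwofi → kuurmwofi, nosu → noursu, honmubi → hournmubi) insert -ur- after the first vowel.
So begonki → beurgonki.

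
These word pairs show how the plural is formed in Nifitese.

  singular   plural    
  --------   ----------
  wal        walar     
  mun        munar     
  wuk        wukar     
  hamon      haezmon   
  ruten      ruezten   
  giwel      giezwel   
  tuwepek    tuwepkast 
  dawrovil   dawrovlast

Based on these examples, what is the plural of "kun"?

mun and hamon both end in -n yet inflect differently (munar, haezmon), so the final letter is not what conditions the rule; the number of vowels is.
"kun" has 1 vowel. The stems with 1 vowel (wal → walar, mun → munar, wuk → wukar) add -ar.
The other patterns: stems with 2 vowels insert -ez- after the first vowel; stems with 3 vowels delete the last vowel and add -ast.
So kun → kunar.

kunar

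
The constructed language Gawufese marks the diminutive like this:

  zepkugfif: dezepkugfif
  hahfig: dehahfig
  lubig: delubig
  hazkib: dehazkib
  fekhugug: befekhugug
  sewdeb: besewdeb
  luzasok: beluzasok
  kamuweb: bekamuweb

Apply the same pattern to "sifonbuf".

"sifonbuf" has last vowel 'u'. The one such stem in the data (fekhugug → befekhugug) adds the prefix be-, so the same rule applies.
So sifonbuf → besifonbuf.

besifonbuf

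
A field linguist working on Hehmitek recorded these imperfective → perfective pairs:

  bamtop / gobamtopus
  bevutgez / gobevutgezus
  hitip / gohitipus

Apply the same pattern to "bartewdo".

gobartewdous

Every pair shown (bamtop → gobamtopus, bevutgez → gobevutgezus, hitip → gohitipus) follows the same rule: add go- … -us around the stem.
So bartewdo → gobartewdous.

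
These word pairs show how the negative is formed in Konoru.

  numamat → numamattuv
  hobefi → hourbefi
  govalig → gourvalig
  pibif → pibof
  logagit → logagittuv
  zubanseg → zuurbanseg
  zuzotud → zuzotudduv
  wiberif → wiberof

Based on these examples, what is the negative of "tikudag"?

tiurkudag

"tikudag" ends in -g. The stems ending in -g (zubanseg → zuurbanseg, govalig → gourvalig) insert -ur- after the first vowel.
The other patterns: stems ending in -f change the last vowel to 'o'; stems ending in -d or -t double the final consonant and add -uv.
So tikudag → tiurkudag.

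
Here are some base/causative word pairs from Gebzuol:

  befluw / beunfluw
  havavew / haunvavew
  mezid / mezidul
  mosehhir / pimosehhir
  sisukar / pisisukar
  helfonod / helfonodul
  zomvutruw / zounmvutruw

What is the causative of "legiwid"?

mezid and mosehhir both have last vowel 'i' yet inflect differently (mezidul, pimosehhir), so the last vowel is not what conditions the rule; the final letter is.
"legiwid" ends in -d. The stems ending in -d (helfonod → helfonodul, mezid → mezidul) add -ul.
The other patterns: stems ending in -w insert -un- after the first vowel; stems ending in -r add the prefix pi-.
So legiwid → legiwidul.

legiwidul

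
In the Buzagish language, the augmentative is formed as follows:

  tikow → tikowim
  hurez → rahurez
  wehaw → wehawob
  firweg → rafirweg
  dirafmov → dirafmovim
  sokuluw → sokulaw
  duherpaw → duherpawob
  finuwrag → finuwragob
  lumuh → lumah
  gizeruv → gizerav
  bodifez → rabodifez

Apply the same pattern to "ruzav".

ruzavob

sokuluw and duherpaw both end in -w yet inflect differently (sokulaw, duherpawob), so the final letter is not what conditions the rule; the last vowel is.
"ruzav" has last vowel 'a'. The stems whose last vowel is 'a' (finuwrag → finuwragob, duherpaw → duherpawob, wehaw → wehawob) add -ob.
The other patterns: stems whose last vowel is 'u' change the last vowel to 'a'; stems whose last vowel is 'e' add the prefix ra-; stems whose last vowel is 'o' add -im.
So ruzav → ruzavob.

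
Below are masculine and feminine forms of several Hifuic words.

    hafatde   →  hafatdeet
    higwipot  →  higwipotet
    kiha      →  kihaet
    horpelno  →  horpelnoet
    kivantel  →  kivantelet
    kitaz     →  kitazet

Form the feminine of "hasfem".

hasfemet

Every pair shown (hafatde → hafatdeet, higwipot → higwipotet, kiha → kihaet, …) follows the same rule: add -et.
So hasfem → hasfemet.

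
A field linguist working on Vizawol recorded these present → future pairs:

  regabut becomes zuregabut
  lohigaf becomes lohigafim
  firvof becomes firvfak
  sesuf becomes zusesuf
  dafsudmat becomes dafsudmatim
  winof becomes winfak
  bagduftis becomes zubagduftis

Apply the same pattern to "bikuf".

"bikuf" has last vowel 'u'. The stems whose last vowel is 'u' (regabut → zuregabut, sesuf → zusesuf) add the prefix zu-.
So bikuf → zubikuf.

zubikuf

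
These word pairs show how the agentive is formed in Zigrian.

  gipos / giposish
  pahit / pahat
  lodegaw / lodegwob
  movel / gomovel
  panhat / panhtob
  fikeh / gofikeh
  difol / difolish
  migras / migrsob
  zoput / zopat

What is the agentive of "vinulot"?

vinulotish

movel and difol both end in -l yet inflect differently (gomovel, difolish), so the final letter is not what conditions the rule; the last vowel is.
"vinulot" has last vowel 'o'. The stems whose last vowel is 'o' (difol → difolish, gipos → giposish) add -ish.
The other patterns: stems whose last vowel is 'i' or 'u' change the last vowel to 'a'; stems whose last vowel is 'e' add the prefix go-; stems whose last vowel is 'a' delete the last vowel and add -ob.
So vinulot → vinulotish.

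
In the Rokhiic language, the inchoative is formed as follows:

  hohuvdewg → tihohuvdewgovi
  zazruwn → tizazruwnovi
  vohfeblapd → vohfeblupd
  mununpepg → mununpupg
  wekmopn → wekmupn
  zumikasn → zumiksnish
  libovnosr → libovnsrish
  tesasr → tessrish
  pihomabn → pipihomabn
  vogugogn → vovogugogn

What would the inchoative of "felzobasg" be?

felzobsgish

"felzobasg" has second-to-last letter 's'. The stems whose second-to-last letter is 's' (zumikasn → zumiksnish, libovnosr → libovnsrish, tesasr → tessrish) delete the last vowel and add -ish.
So felzobasg → felzobsgish.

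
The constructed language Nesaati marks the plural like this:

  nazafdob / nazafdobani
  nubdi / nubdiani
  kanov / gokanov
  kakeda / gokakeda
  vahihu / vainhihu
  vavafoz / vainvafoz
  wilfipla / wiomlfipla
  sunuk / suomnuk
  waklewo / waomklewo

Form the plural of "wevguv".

weomvguv

"wevguv" begins with w-. The stems beginning with w- (wilfipla → wiomlfipla, waklewo → waomklewo) insert -om- after the first vowel.
The other patterns: stems beginning with n- add -ani; stems beginning with k- add the prefix go-; stems beginning with v- insert -in- after the first vowel.
So wevguv → weomvguv.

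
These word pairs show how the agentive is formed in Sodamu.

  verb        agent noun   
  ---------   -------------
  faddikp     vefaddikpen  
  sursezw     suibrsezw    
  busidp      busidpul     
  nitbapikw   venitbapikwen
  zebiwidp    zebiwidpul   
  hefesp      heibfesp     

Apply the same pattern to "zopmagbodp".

zopmagbodpul

"zopmagbodp" has second-to-last letter 'd'. The stems whose second-to-last letter is 'd' (busidp → busidpul, zebiwidp → zebiwidpul) add -ul.
So zopmagbodp → zopmagbodpul.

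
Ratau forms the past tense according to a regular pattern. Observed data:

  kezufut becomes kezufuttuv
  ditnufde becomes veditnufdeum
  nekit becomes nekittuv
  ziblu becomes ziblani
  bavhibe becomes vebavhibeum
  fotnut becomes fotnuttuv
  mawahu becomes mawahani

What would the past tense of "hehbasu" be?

hehbasani

"hehbasu" ends in -u. The stems ending in -u (mawahu → mawahani, ziblu → ziblani) drop the final letter and add -ani.
The other patterns: stems ending in -e add ve- … -um around the stem; stems ending in -t double the final consonant and add -uv.
So hehbasu → hehbasani.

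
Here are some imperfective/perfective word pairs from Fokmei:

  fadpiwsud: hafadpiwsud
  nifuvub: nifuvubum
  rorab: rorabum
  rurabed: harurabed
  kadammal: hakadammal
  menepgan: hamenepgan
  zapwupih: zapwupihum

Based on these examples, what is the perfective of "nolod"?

hanolod

"nolod" ends in -d. The stems ending in -d (rurabed → harurabed, fadpiwsud → hafadpiwsud) add the prefix ha-.
The other pattern: stems ending in -b or -h add -um.
So nolod → hanolod.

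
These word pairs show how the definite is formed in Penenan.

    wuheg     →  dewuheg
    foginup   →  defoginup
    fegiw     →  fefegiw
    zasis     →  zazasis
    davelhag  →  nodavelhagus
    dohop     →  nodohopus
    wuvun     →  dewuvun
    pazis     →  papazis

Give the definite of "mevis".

davelhag and wuheg both end in -g yet inflect differently (nodavelhagus, dewuheg), so the final letter is not what conditions the rule; the last vowel is.
"mevis" has last vowel 'i'. The stems whose last vowel is 'i' (zasis → zazasis, fegiw → fefegiw, pazis → papazis) repeat the first consonant+vowel as a prefix.
So mevis → memevis.

memevis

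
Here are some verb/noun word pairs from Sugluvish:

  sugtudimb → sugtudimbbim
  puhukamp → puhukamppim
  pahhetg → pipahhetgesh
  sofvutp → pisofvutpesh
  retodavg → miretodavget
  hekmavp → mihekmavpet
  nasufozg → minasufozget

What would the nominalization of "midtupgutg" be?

pimidtupgutgesh

puhukamp and sofvutp both end in -p yet inflect differently (puhukamppim, pisofvutpesh), so the final letter is not what conditions the rule; the second-to-last letter is.
"midtupgutg" has second-to-last letter 't'. The stems whose second-to-last letter is 't' (pahhetg → pipahhetgesh, sofvutp → pisofvutpesh) add pi- … -esh around the stem.
The other patterns: stems whose second-to-last letter is 'm' double the final consonant and add -im; stems whose second-to-last letter is 'v' or 'z' add mi- … -et around the stem.
So midtupgutg → pimidtupgutgesh.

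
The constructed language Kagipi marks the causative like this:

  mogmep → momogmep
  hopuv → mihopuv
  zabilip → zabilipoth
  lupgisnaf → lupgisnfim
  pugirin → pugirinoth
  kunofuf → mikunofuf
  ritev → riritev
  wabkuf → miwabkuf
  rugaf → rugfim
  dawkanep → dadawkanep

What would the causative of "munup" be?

"munup" has last vowel 'u'. The stems whose last vowel is 'u' (hopuv → mihopuv, kunofuf → mikunofuf, wabkuf → miwabkuf) add the prefix mi-.
So munup → mimunup.

mimunup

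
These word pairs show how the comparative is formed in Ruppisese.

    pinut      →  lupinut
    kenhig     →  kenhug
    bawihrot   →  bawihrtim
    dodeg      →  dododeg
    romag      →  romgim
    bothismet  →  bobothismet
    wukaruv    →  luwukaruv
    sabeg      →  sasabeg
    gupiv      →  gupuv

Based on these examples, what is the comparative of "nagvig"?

nagvug

"nagvig" has last vowel 'i'. The stems whose last vowel is 'i' (gupiv → gupuv, kenhig → kenhug) change the last vowel to 'u'.
So nagvig → nagvug.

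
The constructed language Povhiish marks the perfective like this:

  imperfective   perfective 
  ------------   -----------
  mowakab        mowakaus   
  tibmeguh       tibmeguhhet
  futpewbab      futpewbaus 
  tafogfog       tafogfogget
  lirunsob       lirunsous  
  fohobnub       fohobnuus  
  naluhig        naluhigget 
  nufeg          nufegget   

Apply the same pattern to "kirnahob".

"kirnahob" ends in -b. The stems ending in -b (futpewbab → futpewbaus, fohobnub → fohobnuus, mowakab → mowakaus) drop the final letter and add -us.
So kirnahob → kirnahous.

kirnahous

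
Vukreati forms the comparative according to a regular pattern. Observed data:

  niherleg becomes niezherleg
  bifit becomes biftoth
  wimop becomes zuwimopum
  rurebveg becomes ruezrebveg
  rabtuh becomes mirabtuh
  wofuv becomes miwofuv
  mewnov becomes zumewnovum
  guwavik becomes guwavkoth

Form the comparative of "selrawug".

miselrawug

"selrawug" has last vowel 'u'. The stems whose last vowel is 'u' (rabtuh → mirabtuh, wofuv → miwofuv) add the prefix mi-.
So selrawug → miselrawug.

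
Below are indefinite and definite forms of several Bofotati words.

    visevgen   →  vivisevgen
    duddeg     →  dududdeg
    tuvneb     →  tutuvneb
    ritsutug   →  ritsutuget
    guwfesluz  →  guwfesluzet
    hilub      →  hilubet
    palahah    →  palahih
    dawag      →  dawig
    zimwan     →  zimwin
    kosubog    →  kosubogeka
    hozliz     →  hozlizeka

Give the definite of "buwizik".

duddeg and ritsutug both end in -g yet inflect differently (dududdeg, ritsutuget), so the final letter is not what conditions the rule; the last vowel is.
"buwizik" has last vowel 'i'. The one such stem in the data (hozliz → hozlizeka) adds -eka, so the same rule applies.
The other patterns: stems whose last vowel is 'e' repeat the first consonant+vowel as a prefix; stems whose last vowel is 'u' add -et; stems whose last vowel is 'a' change the last vowel to 'i'.
So buwizik → buwizikeka.

buwizikeka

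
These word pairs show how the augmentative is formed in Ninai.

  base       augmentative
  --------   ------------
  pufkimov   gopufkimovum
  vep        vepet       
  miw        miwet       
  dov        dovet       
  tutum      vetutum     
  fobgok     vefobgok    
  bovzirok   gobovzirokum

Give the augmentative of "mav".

"mav" has 1 vowel. The stems with 1 vowel (vep → vepet, dov → dovet, miw → miwet) add -et.
The other patterns: stems with 2 vowels add the prefix ve-; stems with 3 vowels add go- … -um around the stem.
So mav → mavet.

mavet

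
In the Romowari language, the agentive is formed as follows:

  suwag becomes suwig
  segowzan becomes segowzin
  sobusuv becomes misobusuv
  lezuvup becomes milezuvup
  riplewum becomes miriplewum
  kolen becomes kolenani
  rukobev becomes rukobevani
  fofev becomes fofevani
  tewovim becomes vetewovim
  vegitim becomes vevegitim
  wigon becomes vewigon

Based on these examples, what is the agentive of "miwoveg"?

miwovegani

"miwoveg" has last vowel 'e'. The stems whose last vowel is 'e' (kolen → kolenani, rukobev → rukobevani, fofev → fofevani) add -ani.
The other patterns: stems whose last vowel is 'a' change the last vowel to 'i'; stems whose last vowel is 'u' add the prefix mi-; stems whose last vowel is 'i' or 'o' add the prefix ve-.
So miwoveg → miwovegani.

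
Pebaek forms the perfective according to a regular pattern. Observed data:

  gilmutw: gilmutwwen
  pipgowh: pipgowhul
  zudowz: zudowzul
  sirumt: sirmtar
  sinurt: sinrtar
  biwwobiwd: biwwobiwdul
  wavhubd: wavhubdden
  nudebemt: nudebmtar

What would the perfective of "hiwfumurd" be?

hiwfumrdar

"hiwfumurd" has second-to-last letter 'r'. The one such stem in the data (sinurt → sinrtar) deletes the last vowel and adds -ar (as do sirumt, nudebemt), so the same rule applies.
So hiwfumurd → hiwfumrdar.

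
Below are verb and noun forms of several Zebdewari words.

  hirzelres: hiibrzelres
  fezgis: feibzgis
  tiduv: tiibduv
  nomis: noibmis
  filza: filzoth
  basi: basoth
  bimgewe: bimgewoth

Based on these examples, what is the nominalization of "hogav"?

fezgis and basi both have last vowel 'i' yet inflect differently (feibzgis, basoth), so the last vowel is not what conditions the rule; whether the stem ends in a vowel or a consonant is.
"hogav" ends in a consonant. The stems ending in a consonant (hirzelres → hiibrzelres, fezgis → feibzgis, tiduv → tiibduv) insert -ib- after the first vowel.
The other pattern: stems ending in a vowel drop the final letter and add -oth.
So hogav → hoibgav.

hoibgav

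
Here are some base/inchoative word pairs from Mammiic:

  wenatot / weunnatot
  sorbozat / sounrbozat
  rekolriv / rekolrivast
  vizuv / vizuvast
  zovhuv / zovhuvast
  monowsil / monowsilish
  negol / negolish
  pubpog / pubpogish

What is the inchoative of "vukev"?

vukevast

rekolriv and monowsil both have last vowel 'i' yet inflect differently (rekolrivast, monowsilish), so the last vowel is not what conditions the rule; the final letter is.
"vukev" ends in -v. The stems ending in -v (rekolriv → rekolrivast, vizuv → vizuvast, zovhuv → zovhuvast) add -ast.
The other patterns: stems ending in -t insert -un- after the first vowel; stems ending in -g or -l add -ish.
So vukev → vukevast.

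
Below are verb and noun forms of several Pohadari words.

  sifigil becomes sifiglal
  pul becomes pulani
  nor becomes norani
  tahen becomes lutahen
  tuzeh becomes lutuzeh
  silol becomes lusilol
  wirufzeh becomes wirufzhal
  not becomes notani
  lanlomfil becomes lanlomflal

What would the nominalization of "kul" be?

kulani

pul and silol both end in -l yet inflect differently (pulani, lusilol), so the final letter is not what conditions the rule; the number of vowels is.
"kul" has 1 vowel. The stems with 1 vowel (pul → pulani, not → notani, nor → norani) add -ani.
The other patterns: stems with 2 vowels add the prefix lu-; stems with 3 vowels delete the last vowel and add -al.
So kul → kulani.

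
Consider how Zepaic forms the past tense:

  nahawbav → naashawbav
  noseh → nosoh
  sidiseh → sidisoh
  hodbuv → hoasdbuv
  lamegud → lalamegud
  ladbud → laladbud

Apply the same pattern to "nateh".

hodbuv and lamegud both have last vowel 'u' yet inflect differently (hoasdbuv, lalamegud), so the last vowel is not what conditions the rule; the final letter is.
"nateh" ends in -h. The stems ending in -h (noseh → nosoh, sidiseh → sidisoh) change the last vowel to 'o'.
The other patterns: stems ending in -v insert -as- after the first vowel; stems ending in -d repeat the first consonant+vowel as a prefix.
So nateh → natoh.

natoh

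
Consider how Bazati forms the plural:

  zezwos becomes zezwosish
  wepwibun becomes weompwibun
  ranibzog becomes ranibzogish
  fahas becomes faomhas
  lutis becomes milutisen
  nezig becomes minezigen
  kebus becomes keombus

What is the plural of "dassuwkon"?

dassuwkonish

lutis and zezwos both end in -s yet inflect differently (milutisen, zezwosish), so the final letter is not what conditions the rule; the last vowel is.
"dassuwkon" has last vowel 'o'. The stems whose last vowel is 'o' (zezwos → zezwosish, ranibzog → ranibzogish) add -ish.
The other patterns: stems whose last vowel is 'i' add mi- … -en around the stem; stems whose last vowel is 'a' or 'u' insert -om- after the first vowel.
So dassuwkon → dassuwkonish.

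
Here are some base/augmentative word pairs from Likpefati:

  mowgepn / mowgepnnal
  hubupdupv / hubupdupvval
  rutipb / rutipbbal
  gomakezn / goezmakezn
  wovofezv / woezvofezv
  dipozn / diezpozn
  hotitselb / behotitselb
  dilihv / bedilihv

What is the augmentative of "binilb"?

bebinilb

"binilb" has second-to-last letter 'l'. The one such stem in the data (hotitselb → behotitselb) adds the prefix be-, so the same rule applies.
So binilb → bebinilb.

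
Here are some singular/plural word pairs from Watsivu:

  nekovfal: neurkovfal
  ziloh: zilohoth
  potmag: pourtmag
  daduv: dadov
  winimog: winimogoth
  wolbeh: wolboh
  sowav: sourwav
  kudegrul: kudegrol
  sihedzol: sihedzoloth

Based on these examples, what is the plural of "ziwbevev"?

nekovfal and sihedzol both end in -l yet inflect differently (neurkovfal, sihedzoloth), so the final letter is not what conditions the rule; the last vowel is.
"ziwbevev" has last vowel 'e'. The one such stem in the data (wolbeh → wolboh) changes the last vowel to 'o' (as do daduv, kudegrul), so the same rule applies.
So ziwbevev → ziwbevov.

ziwbevov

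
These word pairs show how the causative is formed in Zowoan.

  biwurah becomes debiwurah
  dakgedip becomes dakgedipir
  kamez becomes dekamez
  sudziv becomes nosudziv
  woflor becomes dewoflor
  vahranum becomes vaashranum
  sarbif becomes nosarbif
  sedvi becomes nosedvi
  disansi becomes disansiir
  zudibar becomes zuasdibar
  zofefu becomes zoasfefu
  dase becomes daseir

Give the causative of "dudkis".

dudkisir

"dudkis" begins with d-. The stems beginning with d- (dase → daseir, disansi → disansiir, dakgedip → dakgedipir) add -ir.
The other patterns: stems beginning with v- or z- insert -as- after the first vowel; stems beginning with s- add the prefix no-; stems beginning with b-, k- or w- add the prefix de-.
So dudkis → dudkisir.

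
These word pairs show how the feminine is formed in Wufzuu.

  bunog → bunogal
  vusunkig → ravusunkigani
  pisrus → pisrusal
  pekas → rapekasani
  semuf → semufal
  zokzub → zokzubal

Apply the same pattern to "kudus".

kudusal

pekas and pisrus both end in -s yet inflect differently (rapekasani, pisrusal), so the final letter is not what conditions the rule; the last vowel is.
"kudus" has last vowel 'u'. The stems whose last vowel is 'u' (semuf → semufal, pisrus → pisrusal, zokzub → zokzubal) add -al.
The other pattern: stems whose last vowel is 'a' or 'i' add ra- … -ani around the stem.
So kudus → kudusal.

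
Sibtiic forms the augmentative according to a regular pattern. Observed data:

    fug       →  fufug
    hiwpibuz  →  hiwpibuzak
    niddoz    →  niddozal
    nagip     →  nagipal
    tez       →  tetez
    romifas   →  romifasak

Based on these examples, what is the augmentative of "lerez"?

lerezal

tez and niddoz both end in -z yet inflect differently (tetez, niddozal), so the final letter is not what conditions the rule; the number of vowels is.
"lerez" has 2 vowels. The stems with 2 vowels (nagip → nagipal, niddoz → niddozal) add -al.
The other patterns: stems with 1 vowel repeat the first consonant+vowel as a prefix; stems with 3 vowels add -ak.
So lerez → lerezal.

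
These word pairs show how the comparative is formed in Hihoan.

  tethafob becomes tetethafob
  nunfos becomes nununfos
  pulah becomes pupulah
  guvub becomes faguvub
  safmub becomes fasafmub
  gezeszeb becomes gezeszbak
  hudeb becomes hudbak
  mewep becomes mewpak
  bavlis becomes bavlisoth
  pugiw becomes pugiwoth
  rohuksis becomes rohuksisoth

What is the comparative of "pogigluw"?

tethafob and guvub both end in -b yet inflect differently (tetethafob, faguvub), so the final letter is not what conditions the rule; the last vowel is.
"pogigluw" has last vowel 'u'. The stems whose last vowel is 'u' (guvub → faguvub, safmub → fasafmub) add the prefix fa-.
So pogigluw → fapogigluw.

fapogigluw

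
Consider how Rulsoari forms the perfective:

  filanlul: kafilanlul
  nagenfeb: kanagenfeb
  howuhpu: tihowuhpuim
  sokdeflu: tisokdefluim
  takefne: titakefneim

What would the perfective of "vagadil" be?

kavagadil

"vagadil" ends in a consonant. The stems ending in a consonant (filanlul → kafilanlul, nagenfeb → kanagenfeb) add the prefix ka-.
So vagadil → kavagadil.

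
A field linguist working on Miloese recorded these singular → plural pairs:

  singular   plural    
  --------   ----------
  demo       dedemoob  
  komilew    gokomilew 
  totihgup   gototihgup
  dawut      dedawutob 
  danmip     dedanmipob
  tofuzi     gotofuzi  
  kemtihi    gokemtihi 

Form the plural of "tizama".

gotizama

totihgup and danmip both end in -p yet inflect differently (gototihgup, dedanmipob), so the final letter is not what conditions the rule; the first letter is.
"tizama" begins with t-. The stems beginning with t- (tofuzi → gotofuzi, totihgup → gototihgup) add the prefix go-.
The other pattern: stems beginning with d- add de- … -ob around the stem.
So tizama → gotizama.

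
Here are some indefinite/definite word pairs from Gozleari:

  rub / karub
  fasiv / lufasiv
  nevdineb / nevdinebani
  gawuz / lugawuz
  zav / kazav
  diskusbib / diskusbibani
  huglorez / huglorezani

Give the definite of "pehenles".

pehenlesani

zav and fasiv both end in -v yet inflect differently (kazav, lufasiv), so the final letter is not what conditions the rule; the number of vowels is.
"pehenles" has 3 vowels. The stems with 3 vowels (diskusbib → diskusbibani, nevdineb → nevdinebani, huglorez → huglorezani) add -ani.
The other patterns: stems with 1 vowel add the prefix ka-; stems with 2 vowels add the prefix lu-.
So pehenles → pehenlesani.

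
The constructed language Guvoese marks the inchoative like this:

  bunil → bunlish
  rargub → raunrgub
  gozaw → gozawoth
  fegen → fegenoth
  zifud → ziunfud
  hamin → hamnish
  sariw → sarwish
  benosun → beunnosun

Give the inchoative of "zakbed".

hamin and benosun both end in -n yet inflect differently (hamnish, beunnosun), so the final letter is not what conditions the rule; the last vowel is.
"zakbed" has last vowel 'e'. The one such stem in the data (fegen → fegenoth) adds -oth, so the same rule applies.
So zakbed → zakbedoth.

zakbedoth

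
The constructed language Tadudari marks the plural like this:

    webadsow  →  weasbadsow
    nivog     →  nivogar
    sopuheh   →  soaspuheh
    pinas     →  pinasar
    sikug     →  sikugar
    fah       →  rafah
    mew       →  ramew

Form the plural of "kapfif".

"kapfif" has 2 vowels. The stems with 2 vowels (sikug → sikugar, pinas → pinasar, nivog → nivogar) add -ar.
So kapfif → kapfifar.

kapfifar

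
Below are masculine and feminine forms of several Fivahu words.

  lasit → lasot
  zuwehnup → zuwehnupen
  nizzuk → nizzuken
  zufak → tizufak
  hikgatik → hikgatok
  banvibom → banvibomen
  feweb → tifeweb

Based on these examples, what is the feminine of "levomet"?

tilevomet

"levomet" has last vowel 'e'. The one such stem in the data (feweb → tifeweb) adds the prefix ti-, so the same rule applies.
The other patterns: stems whose last vowel is 'i' change the last vowel to 'o'; stems whose last vowel is 'o' or 'u' add -en.
So levomet → tilevomet.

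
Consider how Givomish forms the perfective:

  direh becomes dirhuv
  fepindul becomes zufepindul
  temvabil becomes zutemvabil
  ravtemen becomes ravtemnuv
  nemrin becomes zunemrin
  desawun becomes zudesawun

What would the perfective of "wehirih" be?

zuwehirih

"wehirih" has last vowel 'i'. The stems whose last vowel is 'i' (nemrin → zunemrin, temvabil → zutemvabil) add the prefix zu-.
So wehirih → zuwehirih.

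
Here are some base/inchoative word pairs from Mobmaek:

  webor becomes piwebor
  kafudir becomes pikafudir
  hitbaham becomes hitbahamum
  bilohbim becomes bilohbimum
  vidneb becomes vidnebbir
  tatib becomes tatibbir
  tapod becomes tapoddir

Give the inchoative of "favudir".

pifavudir

"favudir" ends in -r. The stems ending in -r (webor → piwebor, kafudir → pikafudir) add the prefix pi-.
The other patterns: stems ending in -m add -um; stems ending in -b or -d double the final consonant and add -ir.
So favudir → pifavudir.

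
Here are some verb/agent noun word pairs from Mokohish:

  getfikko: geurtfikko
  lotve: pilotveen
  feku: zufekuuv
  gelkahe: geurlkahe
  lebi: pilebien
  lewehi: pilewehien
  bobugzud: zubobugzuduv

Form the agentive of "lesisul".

pilesisulen

gelkahe and lotve both end in -e yet inflect differently (geurlkahe, pilotveen), so the final letter is not what conditions the rule; the first letter is.
"lesisul" begins with l-. The stems beginning with l- (lebi → pilebien, lotve → pilotveen, lewehi → pilewehien) add pi- … -en around the stem.
So lesisul → pilesisulen.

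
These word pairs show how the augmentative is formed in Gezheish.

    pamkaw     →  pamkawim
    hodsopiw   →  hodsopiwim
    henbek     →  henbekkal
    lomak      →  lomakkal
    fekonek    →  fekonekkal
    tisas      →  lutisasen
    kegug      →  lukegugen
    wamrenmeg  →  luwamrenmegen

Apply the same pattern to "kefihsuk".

kefihsukkal

pamkaw and lomak both have last vowel 'a' yet inflect differently (pamkawim, lomakkal), so the last vowel is not what conditions the rule; the final letter is.
"kefihsuk" ends in -k. The stems ending in -k (henbek → henbekkal, lomak → lomakkal, fekonek → fekonekkal) double the final consonant and add -al.
So kefihsuk → kefihsukkal.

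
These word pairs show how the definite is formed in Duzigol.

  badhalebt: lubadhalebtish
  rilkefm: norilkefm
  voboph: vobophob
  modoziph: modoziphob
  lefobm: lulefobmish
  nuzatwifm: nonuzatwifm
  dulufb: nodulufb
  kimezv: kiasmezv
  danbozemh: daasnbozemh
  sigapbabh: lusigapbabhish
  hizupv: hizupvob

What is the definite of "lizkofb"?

sigapbabh and modoziph both end in -h yet inflect differently (lusigapbabhish, modoziphob), so the final letter is not what conditions the rule; the second-to-last letter is.
"lizkofb" has second-to-last letter 'f'. The stems whose second-to-last letter is 'f' (dulufb → nodulufb, nuzatwifm → nonuzatwifm, rilkefm → norilkefm) add the prefix no-.
The other patterns: stems whose second-to-last letter is 'b' add lu- … -ish around the stem; stems whose second-to-last letter is 'p' add -ob; stems whose second-to-last letter is 'm' or 'z' insert -as- after the first vowel.
So lizkofb → nolizkofb.

nolizkofb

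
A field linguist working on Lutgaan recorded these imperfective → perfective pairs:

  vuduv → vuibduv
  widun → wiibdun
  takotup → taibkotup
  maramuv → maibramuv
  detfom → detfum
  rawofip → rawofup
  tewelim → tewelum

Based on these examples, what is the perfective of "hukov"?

takotup and rawofip both end in -p yet inflect differently (taibkotup, rawofup), so the final letter is not what conditions the rule; the last vowel is.
"hukov" has last vowel 'o'. The one such stem in the data (detfom → detfum) changes the last vowel to 'u' (as do rawofip, tewelim), so the same rule applies.
The other pattern: stems whose last vowel is 'u' insert -ib- after the first vowel.
So hukov → hukuv.

hukuv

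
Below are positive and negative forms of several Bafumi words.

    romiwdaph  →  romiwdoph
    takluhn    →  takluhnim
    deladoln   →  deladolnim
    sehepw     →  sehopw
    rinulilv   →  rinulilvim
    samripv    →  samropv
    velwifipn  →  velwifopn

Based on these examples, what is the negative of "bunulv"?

bunulvim

"bunulv" has second-to-last letter 'l'. The stems whose second-to-last letter is 'l' (deladoln → deladolnim, rinulilv → rinulilvim) add -im.
The other pattern: stems whose second-to-last letter is 'p' change the last vowel to 'o'.
So bunulv → bunulvim.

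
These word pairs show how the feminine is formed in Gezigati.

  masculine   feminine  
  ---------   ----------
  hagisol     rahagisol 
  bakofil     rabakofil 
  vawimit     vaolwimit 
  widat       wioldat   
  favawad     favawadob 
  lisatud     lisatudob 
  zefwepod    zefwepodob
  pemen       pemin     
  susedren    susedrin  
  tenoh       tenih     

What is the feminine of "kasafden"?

kasafdin

bakofil and vawimit both have last vowel 'i' yet inflect differently (rabakofil, vaolwimit), so the last vowel is not what conditions the rule; the final letter is.
"kasafden" ends in -n. The stems ending in -n (pemen → pemin, susedren → susedrin) change the last vowel to 'i'.
So kasafden → kasafdin.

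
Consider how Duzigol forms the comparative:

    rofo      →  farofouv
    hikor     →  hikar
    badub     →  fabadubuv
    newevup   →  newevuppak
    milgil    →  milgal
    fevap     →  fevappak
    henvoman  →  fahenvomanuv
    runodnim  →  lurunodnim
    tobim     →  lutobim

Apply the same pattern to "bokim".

lubokim

milgil and runodnim both have last vowel 'i' yet inflect differently (milgal, lurunodnim), so the last vowel is not what conditions the rule; the final letter is.
"bokim" ends in -m. The stems ending in -m (runodnim → lurunodnim, tobim → lutobim) add the prefix lu-.
The other patterns: stems ending in -p double the final consonant and add -ak; stems ending in -l or -r change the last vowel to 'a'; stems ending in -b, -n or -o add fa- … -uv around the stem.
So bokim → lubokim.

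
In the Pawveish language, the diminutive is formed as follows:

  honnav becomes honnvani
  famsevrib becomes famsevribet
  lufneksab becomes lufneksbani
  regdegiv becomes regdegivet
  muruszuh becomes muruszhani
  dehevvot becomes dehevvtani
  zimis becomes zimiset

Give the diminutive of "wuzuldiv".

wuzuldivet

regdegiv and honnav both end in -v yet inflect differently (regdegivet, honnvani), so the final letter is not what conditions the rule; the last vowel is.
"wuzuldiv" has last vowel 'i'. The stems whose last vowel is 'i' (regdegiv → regdegivet, famsevrib → famsevribet, zimis → zimiset) add -et.
The other pattern: stems whose last vowel is 'a', 'o' or 'u' delete the last vowel and add -ani.
So wuzuldiv → wuzuldivet.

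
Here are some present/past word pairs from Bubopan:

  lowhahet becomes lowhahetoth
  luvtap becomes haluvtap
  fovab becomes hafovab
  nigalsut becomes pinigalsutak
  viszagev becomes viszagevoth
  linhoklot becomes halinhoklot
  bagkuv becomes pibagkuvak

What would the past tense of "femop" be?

hafemop

linhoklot and lowhahet both end in -t yet inflect differently (halinhoklot, lowhahetoth), so the final letter is not what conditions the rule; the last vowel is.
"femop" has last vowel 'o'. The one such stem in the data (linhoklot → halinhoklot) adds the prefix ha-, so the same rule applies.
The other patterns: stems whose last vowel is 'e' add -oth; stems whose last vowel is 'u' add pi- … -ak around the stem.
So femop → hafemop.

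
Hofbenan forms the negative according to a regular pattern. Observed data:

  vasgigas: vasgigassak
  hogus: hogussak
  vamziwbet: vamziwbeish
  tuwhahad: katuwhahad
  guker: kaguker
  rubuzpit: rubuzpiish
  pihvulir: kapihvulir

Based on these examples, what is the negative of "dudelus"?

vasgigas and tuwhahad both have last vowel 'a' yet inflect differently (vasgigassak, katuwhahad), so the last vowel is not what conditions the rule; the final letter is.
"dudelus" ends in -s. The stems ending in -s (hogus → hogussak, vasgigas → vasgigassak) double the final consonant and add -ak.
So dudelus → dudelussak.

dudelussak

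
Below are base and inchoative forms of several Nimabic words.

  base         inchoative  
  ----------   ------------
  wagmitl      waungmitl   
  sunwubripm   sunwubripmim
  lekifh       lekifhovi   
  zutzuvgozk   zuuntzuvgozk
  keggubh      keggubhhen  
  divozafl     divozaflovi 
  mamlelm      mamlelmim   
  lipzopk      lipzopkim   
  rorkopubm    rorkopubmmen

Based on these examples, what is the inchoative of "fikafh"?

rorkopubm and sunwubripm both end in -m yet inflect differently (rorkopubmmen, sunwubripmim), so the final letter is not what conditions the rule; the second-to-last letter is.
"fikafh" has second-to-last letter 'f'. The stems whose second-to-last letter is 'f' (divozafl → divozaflovi, lekifh → lekifhovi) add -ovi.
The other patterns: stems whose second-to-last letter is 'b' double the final consonant and add -en; stems whose second-to-last letter is 'l' or 'p' add -im; stems whose second-to-last letter is 't' or 'z' insert -un- after the first vowel.
So fikafh → fikafhovi.

fikafhovi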